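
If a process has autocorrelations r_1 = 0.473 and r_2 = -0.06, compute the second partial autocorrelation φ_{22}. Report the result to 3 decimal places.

-0.366

φ_{22} = (r_2 − r_1²) / (1 − r_1²)
r_1² = (0.473)² = 0.223729
Numerator = -0.06 − 0.2237 = -0.2837; denominator = 1 − 0.2237 = 0.7763
φ_{22} = -0.2837 / 0.7763 = -0.366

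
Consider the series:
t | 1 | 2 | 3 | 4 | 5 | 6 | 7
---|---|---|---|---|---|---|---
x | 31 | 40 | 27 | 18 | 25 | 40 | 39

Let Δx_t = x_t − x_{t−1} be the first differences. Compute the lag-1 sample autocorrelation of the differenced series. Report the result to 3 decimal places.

First differences Δx: 9, -13, -9, 7, 15, -1
Mean of differences = 1.3333
Numerator Σ(Δx_t−Δx̄)(Δx_{t+1}−Δx̄) = 25.2222
Denominator Σ(Δx_t−Δx̄)² = 595.3333
r_1(Δx) = 25.2222 / 595.3333 = 0.042

0.042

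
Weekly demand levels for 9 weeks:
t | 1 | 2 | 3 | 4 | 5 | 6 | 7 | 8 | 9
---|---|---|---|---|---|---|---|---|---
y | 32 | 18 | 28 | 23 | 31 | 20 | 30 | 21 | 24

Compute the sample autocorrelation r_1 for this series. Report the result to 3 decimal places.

Mean ȳ = (32 + 18 + 28 + 23 + 31 + 20 + 30 + 21 + 24)/9 = 25.2222
Numerator Σ_{t=1}^{8}(y_t−ȳ)(y_{t+1}−ȳ) = -158.1605
Denominator Σ(y_t−ȳ)² = 213.5556
r_1 = -158.1605 / 213.5556 = -0.741

-0.741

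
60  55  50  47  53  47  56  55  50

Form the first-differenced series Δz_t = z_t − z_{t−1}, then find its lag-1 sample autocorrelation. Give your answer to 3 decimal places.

-0.326

First differences Δz: -5, -5, -3, 6, -6, 9, -1, -5
Mean of differences = -1.2500
Numerator Σ(Δz_t−Δz̄)(Δz_{t+1}−Δz̄) = -73.5625
Denominator Σ(Δz_t−Δz̄)² = 225.5000
r_1(Δz) = -73.5625 / 225.5000 = -0.326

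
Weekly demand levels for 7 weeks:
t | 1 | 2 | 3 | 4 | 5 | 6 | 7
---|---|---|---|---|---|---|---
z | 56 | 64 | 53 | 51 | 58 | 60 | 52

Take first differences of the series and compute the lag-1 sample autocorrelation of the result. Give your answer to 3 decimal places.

-0.281

First differences Δz: 8, -11, -2, 7, 2, -8
Mean of differences = -0.6667
Numerator Σ(Δz_t−Δz̄)(Δz_{t+1}−Δz̄) = -85.1111
Denominator Σ(Δz_t−Δz̄)² = 303.3333
r_1(Δz) = -85.1111 / 303.3333 = -0.281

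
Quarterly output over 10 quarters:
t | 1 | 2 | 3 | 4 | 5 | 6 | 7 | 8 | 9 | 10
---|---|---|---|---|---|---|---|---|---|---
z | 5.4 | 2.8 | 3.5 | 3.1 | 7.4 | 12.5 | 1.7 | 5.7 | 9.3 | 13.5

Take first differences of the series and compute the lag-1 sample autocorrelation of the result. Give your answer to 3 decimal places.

-0.276

First differences Δz: -2.6, 0.7, -0.4, 4.3, 5.1, -10.8, 4.0, 3.6, 4.2
Mean of differences = 0.9000
Numerator Σ(Δz_t−Δz̄)(Δz_{t+1}−Δz̄) = -57.3100
Denominator Σ(Δz_t−Δz̄)² = 207.8600
r_1(Δz) = -57.3100 / 207.8600 = -0.276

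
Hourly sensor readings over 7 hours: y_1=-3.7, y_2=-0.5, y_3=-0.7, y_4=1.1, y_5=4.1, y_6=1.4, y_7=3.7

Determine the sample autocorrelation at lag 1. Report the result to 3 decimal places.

Mean ȳ = (-3.7 − 0.5 − 0.7 + 1.1 + 4.1 + 1.4 + 3.7)/7 = 0.7714
Deviations from mean: -4.4714, -1.2714, -1.4714, 0.3286, 3.3286, 0.6286, 2.9286
Numerator Σ_{t=1}^{6}(y_t−ȳ)(y_{t+1}−ȳ) = 12.0992
Denominator Σ(y_t−ȳ)² = 43.9343
r_1 = 12.0992 / 43.9343 = 0.275

0.275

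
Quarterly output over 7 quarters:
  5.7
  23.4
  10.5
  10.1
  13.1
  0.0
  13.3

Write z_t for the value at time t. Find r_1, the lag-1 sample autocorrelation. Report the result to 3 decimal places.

Mean z̄ = (5.7 + 23.4 + 10.5 + 10.1 + 13.1 + 0.0 + 13.3)/7 = 10.8714
Σ(z_t−z̄)(z_{t+1}−z̄) = (-64.7906) + (-4.6535) + (0.2865) + (-1.7192) + (-24.2278) + (-26.4020) = -121.5065
Denominator Σ(z_t−z̄)² = 313.4943
r_1 = -121.5065 / 313.4943 = -0.388

-0.388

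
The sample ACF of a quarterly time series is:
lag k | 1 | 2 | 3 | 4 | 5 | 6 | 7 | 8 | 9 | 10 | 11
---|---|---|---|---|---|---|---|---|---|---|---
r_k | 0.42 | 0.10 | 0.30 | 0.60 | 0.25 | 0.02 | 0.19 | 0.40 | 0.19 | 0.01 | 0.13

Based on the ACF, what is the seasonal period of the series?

The largest autocorrelation is r_4 = 0.60; the remaining lags stay at or below 0.42. The elevated value at lag 1 (0.42), dropping to 0.10 at lag 2, reflects decaying short-term dependence rather than seasonality.
The dominant spike at lag 4 indicates a seasonal period of 4.

4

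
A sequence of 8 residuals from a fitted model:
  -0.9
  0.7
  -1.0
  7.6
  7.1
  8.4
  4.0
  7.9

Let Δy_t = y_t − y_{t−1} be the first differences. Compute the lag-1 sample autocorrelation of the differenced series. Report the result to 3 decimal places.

First differences Δy: 1.6, -1.7, 8.6, -0.5, 1.3, -4.4, 3.9
Mean of differences = 1.2571
Numerator Σ(Δy_t−Δȳ)(Δy_{t+1}−Δȳ) = -50.8990
Denominator Σ(Δy_t−Δȳ)² = 104.8571
r_1(Δy) = -50.8990 / 104.8571 = -0.485

-0.485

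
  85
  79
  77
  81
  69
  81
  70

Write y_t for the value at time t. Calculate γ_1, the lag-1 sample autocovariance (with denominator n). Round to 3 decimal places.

-11.006

Mean ȳ = (85 + 79 + 77 + 81 + 69 + 81 + 70)/7 = 77.4286
Σ_{t=1}^{6}(y_t−ȳ)(y_{t+1}−ȳ) = -77.0408
γ_1 = -77.0408 / 7 = -11.006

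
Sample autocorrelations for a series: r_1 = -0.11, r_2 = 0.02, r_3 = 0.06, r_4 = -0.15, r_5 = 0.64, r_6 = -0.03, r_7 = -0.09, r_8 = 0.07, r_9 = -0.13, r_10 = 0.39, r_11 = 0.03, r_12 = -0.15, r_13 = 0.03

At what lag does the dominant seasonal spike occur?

The largest autocorrelation is r_5 = 0.64, with a weaker echo at lag 10 (0.39); the remaining lags stay at or below 0.07.
The dominant spike at lag 5 indicates a seasonal period of 5.

5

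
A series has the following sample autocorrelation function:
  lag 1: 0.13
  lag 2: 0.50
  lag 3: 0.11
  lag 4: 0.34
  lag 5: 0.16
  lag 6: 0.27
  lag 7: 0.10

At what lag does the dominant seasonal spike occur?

2

The largest autocorrelation is r_2 = 0.50, with weaker echoes at lags 4 (0.34) and 6 (0.27); the remaining lags stay at or below 0.16.
The dominant spike at lag 2 indicates a seasonal period of 2.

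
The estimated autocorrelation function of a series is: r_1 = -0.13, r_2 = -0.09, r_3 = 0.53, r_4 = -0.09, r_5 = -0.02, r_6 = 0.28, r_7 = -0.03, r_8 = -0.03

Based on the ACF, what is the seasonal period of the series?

The largest autocorrelation is r_3 = 0.53, with a weaker echo at lag 6 (0.28); the remaining lags stay at or below -0.02.
The dominant spike at lag 3 indicates a seasonal period of 3.

3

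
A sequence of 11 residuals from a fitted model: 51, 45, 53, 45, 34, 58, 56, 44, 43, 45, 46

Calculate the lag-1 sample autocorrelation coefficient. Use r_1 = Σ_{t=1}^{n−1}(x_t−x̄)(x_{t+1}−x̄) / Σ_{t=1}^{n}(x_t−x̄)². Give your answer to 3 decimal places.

-0.120

Mean x̄ = (51 + 45 + 53 + 45 + 34 + 58 + 56 + 44 + 43 + 45 + 46)/11 = 47.2727
Numerator Σ_{t=1}^{10}(x_t−x̄)(x_{t+1}−x̄) = -55.0744
Denominator Σ(x_t−x̄)² = 460.1818
r_1 = -55.0744 / 460.1818 = -0.120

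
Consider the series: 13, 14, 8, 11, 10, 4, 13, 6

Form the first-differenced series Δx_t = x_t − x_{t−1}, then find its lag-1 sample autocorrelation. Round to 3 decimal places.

First differences Δx: 1, -6, 3, -1, -6, 9, -7
Mean of differences = -1.0000
Numerator Σ(Δx_t−Δx̄)(Δx_{t+1}−Δx̄) = -140.0000
Denominator Σ(Δx_t−Δx̄)² = 206.0000
r_1(Δx) = -140.0000 / 206.0000 = -0.680

-0.680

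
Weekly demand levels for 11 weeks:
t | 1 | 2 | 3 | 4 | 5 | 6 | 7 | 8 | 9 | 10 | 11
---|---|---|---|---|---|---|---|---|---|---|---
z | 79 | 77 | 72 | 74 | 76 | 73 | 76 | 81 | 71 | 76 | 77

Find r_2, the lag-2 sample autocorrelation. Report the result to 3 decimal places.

-0.356

Mean z̄ = (79 + 77 + 72 + 74 + 76 + 73 + 76 + 81 + 71 + 76 + 77)/11 = 75.6364
Numerator Σ_{t=1}^{9}(z_t−z̄)(z_{t+2}−z̄) = -31.5372
Denominator Σ(z_t−z̄)² = 88.5455
r_2 = -31.5372 / 88.5455 = -0.356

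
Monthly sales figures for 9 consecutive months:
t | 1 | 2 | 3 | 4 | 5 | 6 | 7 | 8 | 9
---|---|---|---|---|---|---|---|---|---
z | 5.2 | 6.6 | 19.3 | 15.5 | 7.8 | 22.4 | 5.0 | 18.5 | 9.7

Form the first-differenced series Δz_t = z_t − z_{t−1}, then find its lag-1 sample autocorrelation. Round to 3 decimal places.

-0.721

First differences Δz: 1.4, 12.7, -3.8, -7.7, 14.6, -17.4, 13.5, -8.8
Mean of differences = 0.5625
Numerator Σ(Δz_t−Δz̄)(Δz_{t+1}−Δz̄) = -728.3902
Denominator Σ(Δz_t−Δz̄)² = 1010.0588
r_1(Δz) = -728.3902 / 1010.0588 = -0.721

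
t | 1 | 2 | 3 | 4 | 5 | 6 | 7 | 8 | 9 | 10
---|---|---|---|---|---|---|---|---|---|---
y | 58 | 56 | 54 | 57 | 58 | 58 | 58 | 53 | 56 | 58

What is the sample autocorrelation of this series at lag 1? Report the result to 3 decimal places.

Mean ȳ = (58 + 56 + 54 + 57 + 58 + 58 + 58 + 53 + 56 + 58)/10 = 56.6000
Numerator Σ_{t=1}^{9}(y_t−ȳ)(y_{t+1}−ȳ) = 0.4400
Denominator Σ(y_t−ȳ)² = 30.4000
r_1 = 0.4400 / 30.4000 = 0.014

0.014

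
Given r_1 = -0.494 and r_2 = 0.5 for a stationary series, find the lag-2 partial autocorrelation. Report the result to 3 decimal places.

φ_{22} = (r_2 − r_1²) / (1 − r_1²)
r_1² = (-0.494)² = 0.244036
Numerator = 0.5 − 0.2440 = 0.2560; denominator = 1 − 0.2440 = 0.7560
φ_{22} = 0.2560 / 0.7560 = 0.339

0.339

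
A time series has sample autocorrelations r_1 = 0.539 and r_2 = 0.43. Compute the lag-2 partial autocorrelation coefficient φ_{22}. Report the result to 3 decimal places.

φ_{22} = (r_2 − r_1²) / (1 − r_1²)
r_1² = (0.539)² = 0.290521
Numerator = 0.43 − 0.2905 = 0.1395; denominator = 1 − 0.2905 = 0.7095
φ_{22} = 0.1395 / 0.7095 = 0.197

0.197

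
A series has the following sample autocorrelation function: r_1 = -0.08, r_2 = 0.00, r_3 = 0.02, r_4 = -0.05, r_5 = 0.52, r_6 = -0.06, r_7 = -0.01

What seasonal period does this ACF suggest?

The largest autocorrelation is r_5 = 0.52; the remaining lags stay at or below 0.02.
The dominant spike at lag 5 indicates a seasonal period of 5.

5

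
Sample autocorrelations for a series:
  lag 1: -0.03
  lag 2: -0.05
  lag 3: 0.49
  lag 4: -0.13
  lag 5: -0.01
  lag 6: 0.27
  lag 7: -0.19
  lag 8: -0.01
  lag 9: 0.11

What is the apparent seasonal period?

The largest autocorrelation is r_3 = 0.49, with a weaker echo at lag 6 (0.27); the remaining lags stay at or below 0.11.
The dominant spike at lag 3 indicates a seasonal period of 3.

3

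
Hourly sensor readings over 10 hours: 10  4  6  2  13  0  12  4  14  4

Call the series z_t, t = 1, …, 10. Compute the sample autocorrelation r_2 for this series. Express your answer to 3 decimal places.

Mean z̄ = (10 + 4 + 6 + 2 + 13 + 0 + 12 + 4 + 14 + 4)/10 = 6.9000
Numerator Σ_{t=1}^{8}(z_t−z̄)(z_{t+2}−z̄) = 135.4800
Denominator Σ(z_t−z̄)² = 220.9000
r_2 = 135.4800 / 220.9000 = 0.613

0.613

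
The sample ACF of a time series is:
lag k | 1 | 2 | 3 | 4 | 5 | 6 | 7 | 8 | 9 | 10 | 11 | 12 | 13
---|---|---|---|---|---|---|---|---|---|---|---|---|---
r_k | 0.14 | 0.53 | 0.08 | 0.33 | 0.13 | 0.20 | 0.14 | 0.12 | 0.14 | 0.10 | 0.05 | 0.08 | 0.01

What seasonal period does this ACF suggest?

2

The largest autocorrelation is r_2 = 0.53, with weaker echoes at lags 4 (0.33) and 6 (0.20); the remaining lags stay at or below 0.14.
The dominant spike at lag 2 indicates a seasonal period of 2.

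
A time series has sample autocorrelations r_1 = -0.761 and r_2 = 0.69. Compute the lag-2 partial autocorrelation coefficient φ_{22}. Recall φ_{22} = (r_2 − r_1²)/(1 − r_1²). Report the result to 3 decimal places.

φ_{22} = (r_2 − r_1²) / (1 − r_1²)
r_1² = (-0.761)² = 0.579121
Numerator = 0.69 − 0.5791 = 0.1109; denominator = 1 − 0.5791 = 0.4209
φ_{22} = 0.1109 / 0.4209 = 0.263

0.263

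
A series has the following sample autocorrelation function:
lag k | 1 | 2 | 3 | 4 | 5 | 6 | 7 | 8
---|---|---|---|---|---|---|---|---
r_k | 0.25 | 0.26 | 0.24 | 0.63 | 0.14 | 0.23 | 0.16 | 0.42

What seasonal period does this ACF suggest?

4

The largest autocorrelation is r_4 = 0.63, with a weaker echo at lag 8 (0.42); the remaining lags stay at or below 0.26.
The dominant spike at lag 4 indicates a seasonal period of 4.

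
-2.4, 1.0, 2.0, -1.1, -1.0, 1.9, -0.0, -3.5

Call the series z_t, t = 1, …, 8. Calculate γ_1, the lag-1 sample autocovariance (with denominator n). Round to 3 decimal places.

Mean z̄ = (-2.4 + 1.0 + 2.0 − 1.1 − 1.0 + 1.9 − 0.0 − 3.5)/8 = -0.3875
Σ_{t=1}^{7}(z_t−z̄)(z_{t+1}−z̄) = -2.4652
γ_1 = -2.4652 / 8 = -0.308

-0.308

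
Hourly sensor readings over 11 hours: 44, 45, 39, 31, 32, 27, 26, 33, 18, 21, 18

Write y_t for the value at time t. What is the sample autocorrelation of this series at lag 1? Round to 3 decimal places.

Mean ȳ = (44 + 45 + 39 + 31 + 32 + 27 + 26 + 33 + 18 + 21 + 18)/11 = 30.3636
Numerator Σ_{t=1}^{10}(y_t−ȳ)(y_{t+1}−ȳ) = 529.1405
Denominator Σ(y_t−ȳ)² = 908.5455
r_1 = 529.1405 / 908.5455 = 0.582

0.582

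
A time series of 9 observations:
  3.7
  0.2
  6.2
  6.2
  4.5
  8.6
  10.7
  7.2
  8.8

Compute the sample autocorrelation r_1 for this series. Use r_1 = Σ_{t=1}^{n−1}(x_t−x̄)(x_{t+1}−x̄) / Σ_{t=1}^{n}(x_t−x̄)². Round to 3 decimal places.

Mean x̄ = (3.7 + 0.2 + 6.2 + 6.2 + 4.5 + 8.6 + 10.7 + 7.2 + 8.8)/9 = 6.2333
Numerator Σ_{t=1}^{8}(x_t−x̄)(x_{t+1}−x̄) = 28.8122
Denominator Σ(x_t−x̄)² = 78.9000
r_1 = 28.8122 / 78.9000 = 0.365

0.365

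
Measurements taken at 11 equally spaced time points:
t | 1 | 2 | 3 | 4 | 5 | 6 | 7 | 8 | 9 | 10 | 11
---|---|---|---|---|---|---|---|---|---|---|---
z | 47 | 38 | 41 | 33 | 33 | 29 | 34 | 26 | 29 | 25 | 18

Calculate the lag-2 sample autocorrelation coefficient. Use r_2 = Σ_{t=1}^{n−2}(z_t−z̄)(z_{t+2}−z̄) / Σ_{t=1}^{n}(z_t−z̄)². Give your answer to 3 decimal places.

0.379

Mean z̄ = (47 + 38 + 41 + 33 + 33 + 29 + 34 + 26 + 29 + 25 + 18)/11 = 32.0909
Numerator Σ_{t=1}^{9}(z_t−z̄)(z_{t+2}−z̄) = 244.8926
Denominator Σ(z_t−z̄)² = 646.9091
r_2 = 244.8926 / 646.9091 = 0.379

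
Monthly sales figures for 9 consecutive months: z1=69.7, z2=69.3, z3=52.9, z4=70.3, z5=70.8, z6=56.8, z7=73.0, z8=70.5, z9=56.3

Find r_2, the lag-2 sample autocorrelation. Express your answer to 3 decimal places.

Mean z̄ = (69.7 + 69.3 + 52.9 + 70.3 + 70.8 + 56.8 + 73.0 + 70.5 + 56.3)/9 = 65.5111
Σ(z_t−z̄)(z_{t+2}−z̄) = (-52.8265) + (18.1446) + (-66.6988) + (-41.7165) + (39.6079) + (-43.4588) + (-68.9810) = -215.9291
Denominator Σ(z_t−z̄)² = 483.5489
r_2 = -215.9291 / 483.5489 = -0.447

-0.447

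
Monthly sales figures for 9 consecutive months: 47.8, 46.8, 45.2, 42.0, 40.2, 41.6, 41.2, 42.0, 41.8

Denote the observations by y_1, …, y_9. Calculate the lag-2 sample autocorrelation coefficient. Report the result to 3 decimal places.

0.195

Mean ȳ = (47.8 + 46.8 + 45.2 + 42.0 + 40.2 + 41.6 + 41.2 + 42.0 + 41.8)/9 = 43.1778
Numerator Σ_{t=1}^{7}(y_t−ȳ)(y_{t+2}−ȳ) = 11.3901
Denominator Σ(y_t−ȳ)² = 58.5156
r_2 = 11.3901 / 58.5156 = 0.195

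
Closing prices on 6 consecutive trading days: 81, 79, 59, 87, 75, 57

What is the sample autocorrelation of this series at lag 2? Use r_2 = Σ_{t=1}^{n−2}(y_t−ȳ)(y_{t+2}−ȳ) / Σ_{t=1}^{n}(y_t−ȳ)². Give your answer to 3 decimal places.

Mean ȳ = (81 + 79 + 59 + 87 + 75 + 57)/6 = 73.0000
Deviations from mean: 8.0000, 6.0000, -14.0000, 14.0000, 2.0000, -16.0000
Numerator Σ_{t=1}^{4}(y_t−ȳ)(y_{t+2}−ȳ) = -280.0000
Denominator Σ(y_t−ȳ)² = 752.0000
r_2 = -280.0000 / 752.0000 = -0.372

-0.372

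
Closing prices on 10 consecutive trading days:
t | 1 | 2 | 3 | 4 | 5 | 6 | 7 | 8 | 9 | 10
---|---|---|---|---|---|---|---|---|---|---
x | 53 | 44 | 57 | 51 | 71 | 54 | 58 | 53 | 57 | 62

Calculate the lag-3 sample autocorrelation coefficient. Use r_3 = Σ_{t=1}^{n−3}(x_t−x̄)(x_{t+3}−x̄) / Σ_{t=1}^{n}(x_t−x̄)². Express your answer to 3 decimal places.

Mean x̄ = (53 + 44 + 57 + 51 + 71 + 54 + 58 + 53 + 57 + 62)/10 = 56.0000
Σ(x_t−x̄)(x_{t+3}−x̄) = (15.0000) + (-180.0000) + (-2.0000) + (-10.0000) + (-45.0000) + (-2.0000) + (12.0000) = -212.0000
Denominator Σ(x_t−x̄)² = 458.0000
r_3 = -212.0000 / 458.0000 = -0.463

-0.463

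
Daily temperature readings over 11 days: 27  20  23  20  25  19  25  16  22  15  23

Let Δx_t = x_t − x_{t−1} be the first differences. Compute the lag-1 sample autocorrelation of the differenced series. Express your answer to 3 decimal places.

First differences Δx: -7, 3, -3, 5, -6, 6, -9, 6, -7, 8
Mean of differences = -0.4000
Numerator Σ(Δx_t−Δx̄)(Δx_{t+1}−Δx̄) = -319.1600
Denominator Σ(Δx_t−Δx̄)² = 392.4000
r_1(Δx) = -319.1600 / 392.4000 = -0.813

-0.813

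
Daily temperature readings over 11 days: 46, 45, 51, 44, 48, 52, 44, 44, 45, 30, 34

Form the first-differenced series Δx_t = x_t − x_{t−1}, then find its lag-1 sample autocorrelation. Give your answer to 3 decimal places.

First differences Δx: -1, 6, -7, 4, 4, -8, 0, 1, -15, 4
Mean of differences = -1.2000
Numerator Σ(Δx_t−Δx̄)(Δx_{t+1}−Δx̄) = -186.4400
Denominator Σ(Δx_t−Δx̄)² = 409.6000
r_1(Δx) = -186.4400 / 409.6000 = -0.455

-0.455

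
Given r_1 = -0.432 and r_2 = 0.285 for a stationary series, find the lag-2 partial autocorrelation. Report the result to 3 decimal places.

φ_{22} = (r_2 − r_1²) / (1 − r_1²)
r_1² = (-0.432)² = 0.186624
Numerator = 0.285 − 0.1866 = 0.0984; denominator = 1 − 0.1866 = 0.8134
φ_{22} = 0.0984 / 0.8134 = 0.121

0.121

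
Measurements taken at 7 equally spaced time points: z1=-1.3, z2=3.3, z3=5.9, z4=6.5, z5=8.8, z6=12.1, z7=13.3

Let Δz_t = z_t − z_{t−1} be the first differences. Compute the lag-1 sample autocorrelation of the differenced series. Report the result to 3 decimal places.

-0.085

First differences Δz: 4.6, 2.6, 0.6, 2.3, 3.3, 1.2
Mean of differences = 2.4333
Numerator Σ(Δz_t−Δz̄)(Δz_{t+1}−Δz̄) = -0.8844
Denominator Σ(Δz_t−Δz̄)² = 10.3733
r_1(Δz) = -0.8844 / 10.3733 = -0.085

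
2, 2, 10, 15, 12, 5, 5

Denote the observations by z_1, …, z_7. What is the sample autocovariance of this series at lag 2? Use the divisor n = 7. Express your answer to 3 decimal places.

-10.105

Mean z̄ = (2 + 2 + 10 + 15 + 12 + 5 + 5)/7 = 7.2857
Deviations: -5.2857, -5.2857, 2.7143, 7.7143, 4.7143, -2.2857, -2.2857
Σ_{t=1}^{5}(z_t−z̄)(z_{t+2}−z̄) = -70.7347
γ_2 = -70.7347 / 7 = -10.105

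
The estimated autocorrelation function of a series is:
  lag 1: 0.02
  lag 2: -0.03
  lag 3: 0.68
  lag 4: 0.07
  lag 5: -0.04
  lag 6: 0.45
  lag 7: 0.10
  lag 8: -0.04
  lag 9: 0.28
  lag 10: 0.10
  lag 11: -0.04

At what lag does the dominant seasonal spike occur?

The largest autocorrelation is r_3 = 0.68, with weaker echoes at lags 6 (0.45) and 9 (0.28); the remaining lags stay at or below 0.10.
The dominant spike at lag 3 indicates a seasonal period of 3.

3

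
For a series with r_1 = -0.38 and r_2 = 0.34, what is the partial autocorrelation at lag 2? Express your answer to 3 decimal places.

φ_{22} = (r_2 − r_1²) / (1 − r_1²)
r_1² = (-0.38)² = 0.1444
Numerator = 0.34 − 0.1444 = 0.1956; denominator = 1 − 0.1444 = 0.8556
φ_{22} = 0.1956 / 0.8556 = 0.229

0.229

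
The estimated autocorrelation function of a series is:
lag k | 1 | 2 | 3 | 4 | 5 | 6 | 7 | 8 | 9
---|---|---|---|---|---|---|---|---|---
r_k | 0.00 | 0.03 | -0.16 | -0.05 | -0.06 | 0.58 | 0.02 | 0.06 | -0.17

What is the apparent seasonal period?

The largest autocorrelation is r_6 = 0.58; the remaining lags stay at or below 0.06.
The dominant spike at lag 6 indicates a seasonal period of 6.

6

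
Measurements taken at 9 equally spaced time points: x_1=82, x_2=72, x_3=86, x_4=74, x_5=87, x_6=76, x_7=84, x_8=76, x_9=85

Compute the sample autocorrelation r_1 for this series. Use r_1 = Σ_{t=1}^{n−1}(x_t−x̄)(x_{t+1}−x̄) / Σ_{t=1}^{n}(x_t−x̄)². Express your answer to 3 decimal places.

Mean x̄ = (82 + 72 + 86 + 74 + 87 + 76 + 84 + 76 + 85)/9 = 80.2222
Numerator Σ_{t=1}^{8}(x_t−x̄)(x_{t+1}−x̄) = -220.9383
Denominator Σ(x_t−x̄)² = 261.5556
r_1 = -220.9383 / 261.5556 = -0.845

-0.845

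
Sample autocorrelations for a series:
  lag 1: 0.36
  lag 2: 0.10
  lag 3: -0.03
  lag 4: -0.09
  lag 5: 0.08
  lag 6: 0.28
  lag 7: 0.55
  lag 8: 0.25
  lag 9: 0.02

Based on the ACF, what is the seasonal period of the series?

The largest autocorrelation is r_7 = 0.55; the remaining lags stay at or below 0.36. The elevated value at lag 1 (0.36), dropping to 0.10 at lag 2, reflects decaying short-term dependence rather than seasonality.
The dominant spike at lag 7 indicates a seasonal period of 7.

7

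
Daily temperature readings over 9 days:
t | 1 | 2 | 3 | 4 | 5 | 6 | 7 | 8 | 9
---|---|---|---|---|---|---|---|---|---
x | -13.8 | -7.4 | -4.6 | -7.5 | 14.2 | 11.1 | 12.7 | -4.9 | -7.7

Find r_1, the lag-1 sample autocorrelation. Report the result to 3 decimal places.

0.395

Mean x̄ = (-13.8 − 7.4 − 4.6 − 7.5 + 14.2 + 11.1 + 12.7 − 4.9 − 7.7)/9 = -0.8778
Numerator Σ_{t=1}^{8}(x_t−x̄)(x_{t+1}−x̄) = 349.4173
Denominator Σ(x_t−x̄)² = 885.1156
r_1 = 349.4173 / 885.1156 = 0.395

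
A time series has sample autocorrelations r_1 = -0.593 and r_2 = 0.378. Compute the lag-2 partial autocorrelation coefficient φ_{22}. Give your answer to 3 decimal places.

φ_{22} = (r_2 − r_1²) / (1 − r_1²)
r_1² = (-0.593)² = 0.351649
Numerator = 0.378 − 0.3516 = 0.0264; denominator = 1 − 0.3516 = 0.6484
φ_{22} = 0.0264 / 0.6484 = 0.041

0.041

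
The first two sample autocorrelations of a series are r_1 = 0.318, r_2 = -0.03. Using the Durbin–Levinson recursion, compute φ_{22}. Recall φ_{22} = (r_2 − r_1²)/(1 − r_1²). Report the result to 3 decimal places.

φ_{22} = (r_2 − r_1²) / (1 − r_1²)
r_1² = (0.318)² = 0.101124
Numerator = -0.03 − 0.1011 = -0.1311; denominator = 1 − 0.1011 = 0.8989
φ_{22} = -0.1311 / 0.8989 = -0.146

-0.146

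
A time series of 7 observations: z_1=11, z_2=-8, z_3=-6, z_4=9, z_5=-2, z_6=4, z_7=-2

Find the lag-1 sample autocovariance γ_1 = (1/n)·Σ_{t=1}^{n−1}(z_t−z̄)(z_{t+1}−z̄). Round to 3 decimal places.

Mean z̄ = (11 − 8 − 6 + 9 − 2 + 4 − 2)/7 = 0.8571
Deviations: 10.1429, -8.8571, -6.8571, 8.1429, -2.8571, 3.1429, -2.8571
Σ_{t=1}^{6}(z_t−z̄)(z_{t+1}−z̄) = -126.1633
γ_1 = -126.1633 / 7 = -18.023

-18.023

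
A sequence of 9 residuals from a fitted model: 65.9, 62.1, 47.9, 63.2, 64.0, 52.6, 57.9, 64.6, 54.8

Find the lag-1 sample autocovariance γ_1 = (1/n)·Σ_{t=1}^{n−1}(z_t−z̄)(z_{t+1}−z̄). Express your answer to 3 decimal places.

Mean z̄ = (65.9 + 62.1 + 47.9 + 63.2 + 64.0 + 52.6 + 57.9 + 64.6 + 54.8)/9 = 59.2222
Σ_{t=1}^{8}(z_t−z̄)(z_{t+1}−z̄) = -93.1738
γ_1 = -93.1738 / 9 = -10.353

-10.353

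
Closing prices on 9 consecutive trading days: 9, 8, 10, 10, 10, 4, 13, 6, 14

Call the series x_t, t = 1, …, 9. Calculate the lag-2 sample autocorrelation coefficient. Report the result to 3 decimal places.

0.425

Mean x̄ = (9 + 8 + 10 + 10 + 10 + 4 + 13 + 6 + 14)/9 = 9.3333
Σ(x_t−x̄)(x_{t+2}−x̄) = (-0.2222) + (-0.8889) + (0.4444) + (-3.5556) + (2.4444) + (17.7778) + (17.1111) = 33.1111
Denominator Σ(x_t−x̄)² = 78.0000
r_2 = 33.1111 / 78.0000 = 0.425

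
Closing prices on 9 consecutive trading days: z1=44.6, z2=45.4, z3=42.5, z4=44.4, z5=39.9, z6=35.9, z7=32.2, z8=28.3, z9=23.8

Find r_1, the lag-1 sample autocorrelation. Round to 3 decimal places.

Mean z̄ = (44.6 + 45.4 + 42.5 + 44.4 + 39.9 + 35.9 + 32.2 + 28.3 + 23.8)/9 = 37.4444
Numerator Σ_{t=1}^{8}(z_t−z̄)(z_{t+1}−z̄) = 326.4258
Denominator Σ(z_t−z̄)² = 494.1422
r_1 = 326.4258 / 494.1422 = 0.661

0.661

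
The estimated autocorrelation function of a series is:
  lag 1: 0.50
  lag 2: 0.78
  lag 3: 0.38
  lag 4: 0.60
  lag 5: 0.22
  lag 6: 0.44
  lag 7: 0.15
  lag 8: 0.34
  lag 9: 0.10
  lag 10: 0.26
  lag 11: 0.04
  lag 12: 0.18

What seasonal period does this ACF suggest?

The largest autocorrelation is r_2 = 0.78, with a weaker echo at lag 4 (0.60); the remaining lags stay at or below 0.50.
The dominant spike at lag 2 indicates a seasonal period of 2.

2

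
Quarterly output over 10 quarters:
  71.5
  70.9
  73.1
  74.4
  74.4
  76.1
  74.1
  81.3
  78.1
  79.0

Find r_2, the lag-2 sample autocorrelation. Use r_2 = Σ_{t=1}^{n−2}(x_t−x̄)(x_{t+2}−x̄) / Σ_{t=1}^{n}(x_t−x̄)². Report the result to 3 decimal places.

0.384

Mean x̄ = (71.5 + 70.9 + 73.1 + 74.4 + 74.4 + 76.1 + 74.1 + 81.3 + 78.1 + 79.0)/10 = 75.2900
Numerator Σ_{t=1}^{8}(x_t−x̄)(x_{t+2}−x̄) = 38.3158
Denominator Σ(x_t−x̄)² = 99.8690
r_2 = 38.3158 / 99.8690 = 0.384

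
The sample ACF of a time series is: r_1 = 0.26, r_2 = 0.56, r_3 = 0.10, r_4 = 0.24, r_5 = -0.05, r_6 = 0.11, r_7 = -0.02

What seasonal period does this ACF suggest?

The largest autocorrelation is r_2 = 0.56; the remaining lags stay at or below 0.26.
The dominant spike at lag 2 indicates a seasonal period of 2.

2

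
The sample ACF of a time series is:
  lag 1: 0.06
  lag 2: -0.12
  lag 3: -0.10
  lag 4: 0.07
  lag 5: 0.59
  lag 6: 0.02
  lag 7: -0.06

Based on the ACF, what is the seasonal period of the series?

The largest autocorrelation is r_5 = 0.59; the remaining lags stay at or below 0.07.
The dominant spike at lag 5 indicates a seasonal period of 5.

5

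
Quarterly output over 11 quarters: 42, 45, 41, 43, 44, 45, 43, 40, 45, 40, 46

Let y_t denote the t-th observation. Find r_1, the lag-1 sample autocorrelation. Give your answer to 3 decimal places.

Mean ȳ = (42 + 45 + 41 + 43 + 44 + 45 + 43 + 40 + 45 + 40 + 46)/11 = 43.0909
Numerator Σ_{t=1}^{10}(y_t−ȳ)(y_{t+1}−ȳ) = -24.9174
Denominator Σ(y_t−ȳ)² = 44.9091
r_1 = -24.9174 / 44.9091 = -0.555

-0.555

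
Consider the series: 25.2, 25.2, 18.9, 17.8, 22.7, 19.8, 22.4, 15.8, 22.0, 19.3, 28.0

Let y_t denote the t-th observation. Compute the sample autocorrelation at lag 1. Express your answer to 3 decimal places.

-0.129

Mean ȳ = (25.2 + 25.2 + 18.9 + 17.8 + 22.7 + 19.8 + 22.4 + 15.8 + 22.0 + 19.3 + 28.0)/11 = 21.5545
Numerator Σ_{t=1}^{10}(y_t−ȳ)(y_{t+1}−ȳ) = -17.1793
Denominator Σ(y_t−ȳ)² = 132.7673
r_1 = -17.1793 / 132.7673 = -0.129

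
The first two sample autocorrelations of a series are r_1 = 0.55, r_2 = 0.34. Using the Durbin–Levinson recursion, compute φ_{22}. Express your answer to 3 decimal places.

0.054

φ_{22} = (r_2 − r_1²) / (1 − r_1²)
r_1² = (0.55)² = 0.3025
Numerator = 0.34 − 0.3025 = 0.0375; denominator = 1 − 0.3025 = 0.6975
φ_{22} = 0.0375 / 0.6975 = 0.054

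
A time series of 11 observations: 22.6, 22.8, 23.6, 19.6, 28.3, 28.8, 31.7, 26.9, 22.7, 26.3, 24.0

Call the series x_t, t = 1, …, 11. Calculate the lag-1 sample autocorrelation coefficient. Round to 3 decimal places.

Mean x̄ = (22.6 + 22.8 + 23.6 + 19.6 + 28.3 + 28.8 + 31.7 + 26.9 + 22.7 + 26.3 + 24.0)/11 = 25.2091
Numerator Σ_{t=1}^{10}(x_t−x̄)(x_{t+1}−x̄) = 38.9345
Denominator Σ(x_t−x̄)² = 123.0491
r_1 = 38.9345 / 123.0491 = 0.316

0.316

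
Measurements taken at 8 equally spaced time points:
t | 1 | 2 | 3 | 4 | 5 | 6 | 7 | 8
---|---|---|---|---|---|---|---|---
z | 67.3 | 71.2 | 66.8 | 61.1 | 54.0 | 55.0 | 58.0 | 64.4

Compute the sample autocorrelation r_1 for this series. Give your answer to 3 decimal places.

0.633

Mean z̄ = (67.3 + 71.2 + 66.8 + 61.1 + 54.0 + 55.0 + 58.0 + 64.4)/8 = 62.2250
Numerator Σ_{t=1}^{7}(z_t−z̄)(z_{t+1}−z̄) = 171.4769
Denominator Σ(z_t−z̄)² = 270.9350
r_1 = 171.4769 / 270.9350 = 0.633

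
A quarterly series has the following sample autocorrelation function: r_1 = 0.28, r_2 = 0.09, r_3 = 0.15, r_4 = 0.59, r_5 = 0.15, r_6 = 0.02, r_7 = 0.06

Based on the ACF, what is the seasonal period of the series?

4

The largest autocorrelation is r_4 = 0.59; the remaining lags stay at or below 0.28. The elevated value at lag 1 (0.28), dropping to 0.09 at lag 2, reflects decaying short-term dependence rather than seasonality.
The dominant spike at lag 4 indicates a seasonal period of 4.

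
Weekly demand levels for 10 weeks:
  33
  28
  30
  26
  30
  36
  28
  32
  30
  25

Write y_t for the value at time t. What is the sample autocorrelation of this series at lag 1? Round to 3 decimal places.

Mean ȳ = (33 + 28 + 30 + 26 + 30 + 36 + 28 + 32 + 30 + 25)/10 = 29.8000
Numerator Σ_{t=1}^{9}(y_t−ȳ)(y_{t+1}−ȳ) = -22.0400
Denominator Σ(y_t−ȳ)² = 97.6000
r_1 = -22.0400 / 97.6000 = -0.226

-0.226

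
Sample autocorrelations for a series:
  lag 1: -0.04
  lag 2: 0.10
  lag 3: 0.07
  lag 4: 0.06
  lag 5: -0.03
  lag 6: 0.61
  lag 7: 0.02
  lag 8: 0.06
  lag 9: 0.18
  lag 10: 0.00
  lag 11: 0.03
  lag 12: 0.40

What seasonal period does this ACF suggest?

6

The largest autocorrelation is r_6 = 0.61, with a weaker echo at lag 12 (0.40); the remaining lags stay at or below 0.18.
The dominant spike at lag 6 indicates a seasonal period of 6.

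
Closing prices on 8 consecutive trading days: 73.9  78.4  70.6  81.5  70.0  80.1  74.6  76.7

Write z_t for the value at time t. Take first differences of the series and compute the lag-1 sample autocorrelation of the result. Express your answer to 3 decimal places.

First differences Δz: 4.5, -7.8, 10.9, -11.5, 10.1, -5.5, 2.1
Mean of differences = 0.4000
Numerator Σ(Δz_t−Δz̄)(Δz_{t+1}−Δz̄) = -427.3600
Denominator Σ(Δz_t−Δz̄)² = 467.7000
r_1(Δz) = -427.3600 / 467.7000 = -0.914

-0.914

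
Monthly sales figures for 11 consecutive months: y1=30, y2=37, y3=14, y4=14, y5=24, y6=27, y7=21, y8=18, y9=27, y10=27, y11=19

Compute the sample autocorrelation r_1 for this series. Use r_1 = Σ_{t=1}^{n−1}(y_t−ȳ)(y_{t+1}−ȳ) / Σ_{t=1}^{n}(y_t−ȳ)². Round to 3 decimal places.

0.058

Mean ȳ = (30 + 37 + 14 + 14 + 24 + 27 + 21 + 18 + 27 + 27 + 19)/11 = 23.4545
Numerator Σ_{t=1}^{10}(y_t−ȳ)(y_{t+1}−ȳ) = 28.8843
Denominator Σ(y_t−ȳ)² = 498.7273
r_1 = 28.8843 / 498.7273 = 0.058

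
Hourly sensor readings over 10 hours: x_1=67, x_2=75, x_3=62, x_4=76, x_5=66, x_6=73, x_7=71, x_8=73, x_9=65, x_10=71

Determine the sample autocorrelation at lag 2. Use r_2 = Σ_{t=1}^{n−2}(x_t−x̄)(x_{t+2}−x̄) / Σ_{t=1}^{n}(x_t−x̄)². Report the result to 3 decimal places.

Mean x̄ = (67 + 75 + 62 + 76 + 66 + 73 + 71 + 73 + 65 + 71)/10 = 69.9000
Numerator Σ_{t=1}^{8}(x_t−x̄)(x_{t+2}−x̄) = 107.0800
Denominator Σ(x_t−x̄)² = 194.9000
r_2 = 107.0800 / 194.9000 = 0.549

0.549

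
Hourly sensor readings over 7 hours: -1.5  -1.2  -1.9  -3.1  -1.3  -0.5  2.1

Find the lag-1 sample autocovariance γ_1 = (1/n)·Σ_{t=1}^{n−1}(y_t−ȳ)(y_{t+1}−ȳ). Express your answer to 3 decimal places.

Mean ȳ = (-1.5 − 1.2 − 1.9 − 3.1 − 1.3 − 0.5 + 2.1)/7 = -1.0571
Σ_{t=1}^{6}(y_t−ȳ)(y_{t+1}−ȳ) = 4.0253
γ_1 = 4.0253 / 7 = 0.575

0.575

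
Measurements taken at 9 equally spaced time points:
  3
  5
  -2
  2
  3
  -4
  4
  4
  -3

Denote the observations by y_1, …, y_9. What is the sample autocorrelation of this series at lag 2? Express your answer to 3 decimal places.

Mean ȳ = (3 + 5 − 2 + 2 + 3 − 4 + 4 + 4 − 3)/9 = 1.3333
Σ(y_t−ȳ)(y_{t+2}−ȳ) = (-5.5556) + (2.4444) + (-5.5556) + (-3.5556) + (4.4444) + (-14.2222) + (-11.5556) = -33.5556
Denominator Σ(y_t−ȳ)² = 92.0000
r_2 = -33.5556 / 92.0000 = -0.365

-0.365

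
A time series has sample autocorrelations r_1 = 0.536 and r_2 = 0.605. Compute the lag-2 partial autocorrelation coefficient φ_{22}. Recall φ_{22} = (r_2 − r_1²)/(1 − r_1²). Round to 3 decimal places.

0.446

φ_{22} = (r_2 − r_1²) / (1 − r_1²)
r_1² = (0.536)² = 0.287296
Numerator = 0.605 − 0.2873 = 0.3177; denominator = 1 − 0.2873 = 0.7127
φ_{22} = 0.3177 / 0.7127 = 0.446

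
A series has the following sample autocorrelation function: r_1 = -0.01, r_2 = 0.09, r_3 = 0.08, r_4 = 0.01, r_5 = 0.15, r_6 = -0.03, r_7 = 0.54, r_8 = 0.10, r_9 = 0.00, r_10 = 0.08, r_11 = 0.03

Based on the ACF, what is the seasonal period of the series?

The largest autocorrelation is r_7 = 0.54; the remaining lags stay at or below 0.15.
The dominant spike at lag 7 indicates a seasonal period of 7.

7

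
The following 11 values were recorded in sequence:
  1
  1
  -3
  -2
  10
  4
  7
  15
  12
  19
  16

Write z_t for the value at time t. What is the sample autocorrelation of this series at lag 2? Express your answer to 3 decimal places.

0.393

Mean z̄ = (1 + 1 − 3 − 2 + 10 + 4 + 7 + 15 + 12 + 19 + 16)/11 = 7.2727
Numerator Σ_{t=1}^{9}(z_t−z̄)(z_{t+2}−z̄) = 229.4876
Denominator Σ(z_t−z̄)² = 584.1818
r_2 = 229.4876 / 584.1818 = 0.393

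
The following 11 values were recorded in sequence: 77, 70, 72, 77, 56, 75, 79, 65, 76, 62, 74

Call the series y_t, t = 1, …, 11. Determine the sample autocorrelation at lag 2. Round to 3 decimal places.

Mean ȳ = (77 + 70 + 72 + 77 + 56 + 75 + 79 + 65 + 76 + 62 + 74)/11 = 71.1818
Numerator Σ_{t=1}^{9}(y_t−ȳ)(y_{t+2}−ȳ) = -26.6116
Denominator Σ(y_t−ȳ)² = 529.6364
r_2 = -26.6116 / 529.6364 = -0.050

-0.050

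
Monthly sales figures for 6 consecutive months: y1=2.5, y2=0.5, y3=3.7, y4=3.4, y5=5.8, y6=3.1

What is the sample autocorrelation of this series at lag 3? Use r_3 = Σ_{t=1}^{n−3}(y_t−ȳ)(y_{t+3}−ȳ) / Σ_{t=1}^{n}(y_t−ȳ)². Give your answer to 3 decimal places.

-0.486

Mean ȳ = (2.5 + 0.5 + 3.7 + 3.4 + 5.8 + 3.1)/6 = 3.1667
Deviations from mean: -0.6667, -2.6667, 0.5333, 0.2333, 2.6333, -0.0667
Σ(y_t−ȳ)(y_{t+3}−ȳ) = (-0.1556) + (-7.0222) + (-0.0356) = -7.2133
Denominator Σ(y_t−ȳ)² = 14.8333
r_3 = -7.2133 / 14.8333 = -0.486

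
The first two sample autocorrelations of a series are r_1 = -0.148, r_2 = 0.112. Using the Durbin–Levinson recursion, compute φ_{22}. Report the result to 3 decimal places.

0.092

φ_{22} = (r_2 − r_1²) / (1 − r_1²)
r_1² = (-0.148)² = 0.021904
Numerator = 0.112 − 0.0219 = 0.0901; denominator = 1 − 0.0219 = 0.9781
φ_{22} = 0.0901 / 0.9781 = 0.092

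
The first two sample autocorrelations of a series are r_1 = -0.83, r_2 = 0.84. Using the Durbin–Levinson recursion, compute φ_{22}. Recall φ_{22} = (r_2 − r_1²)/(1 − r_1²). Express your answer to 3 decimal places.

φ_{22} = (r_2 − r_1²) / (1 − r_1²)
r_1² = (-0.83)² = 0.6889
Numerator = 0.84 − 0.6889 = 0.1511; denominator = 1 − 0.6889 = 0.3111
φ_{22} = 0.1511 / 0.3111 = 0.486

0.486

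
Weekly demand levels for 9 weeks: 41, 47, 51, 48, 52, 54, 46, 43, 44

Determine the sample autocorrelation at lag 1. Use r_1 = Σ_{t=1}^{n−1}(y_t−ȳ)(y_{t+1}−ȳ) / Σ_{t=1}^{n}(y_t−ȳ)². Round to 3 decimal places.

0.322

Mean ȳ = (41 + 47 + 51 + 48 + 52 + 54 + 46 + 43 + 44)/9 = 47.3333
Numerator Σ_{t=1}^{8}(y_t−ȳ)(y_{t+1}−ȳ) = 48.8889
Denominator Σ(y_t−ȳ)² = 152.0000
r_1 = 48.8889 / 152.0000 = 0.322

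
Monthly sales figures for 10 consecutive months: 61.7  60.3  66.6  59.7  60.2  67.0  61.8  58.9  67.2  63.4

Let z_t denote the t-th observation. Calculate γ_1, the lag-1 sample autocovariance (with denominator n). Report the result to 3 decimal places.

Mean z̄ = (61.7 + 60.3 + 66.6 + 59.7 + 60.2 + 67.0 + 61.8 + 58.9 + 67.2 + 63.4)/10 = 62.6800
Σ_{t=1}^{9}(z_t−z̄)(z_{t+1}−z̄) = -36.3084
γ_1 = -36.3084 / 10 = -3.631

-3.631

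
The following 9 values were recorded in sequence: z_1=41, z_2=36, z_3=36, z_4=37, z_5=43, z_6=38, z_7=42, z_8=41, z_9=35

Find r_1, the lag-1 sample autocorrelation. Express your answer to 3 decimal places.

-0.112

Mean z̄ = (41 + 36 + 36 + 37 + 43 + 38 + 42 + 41 + 35)/9 = 38.7778
Numerator Σ_{t=1}^{8}(z_t−z̄)(z_{t+1}−z̄) = -8.0494
Denominator Σ(z_t−z̄)² = 71.5556
r_1 = -8.0494 / 71.5556 = -0.112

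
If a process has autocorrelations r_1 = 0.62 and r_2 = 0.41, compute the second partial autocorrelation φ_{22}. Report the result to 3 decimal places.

0.042

φ_{22} = (r_2 − r_1²) / (1 − r_1²)
r_1² = (0.62)² = 0.3844
Numerator = 0.41 − 0.3844 = 0.0256; denominator = 1 − 0.3844 = 0.6156
φ_{22} = 0.0256 / 0.6156 = 0.042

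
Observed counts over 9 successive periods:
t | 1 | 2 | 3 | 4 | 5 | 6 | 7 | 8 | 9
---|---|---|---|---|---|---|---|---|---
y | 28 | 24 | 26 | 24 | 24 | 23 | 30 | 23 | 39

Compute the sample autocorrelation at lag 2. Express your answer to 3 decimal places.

0.300

Mean ȳ = (28 + 24 + 26 + 24 + 24 + 23 + 30 + 23 + 39)/9 = 26.7778
Numerator Σ_{t=1}^{7}(y_t−ȳ)(y_{t+2}−ȳ) = 64.1235
Denominator Σ(y_t−ȳ)² = 213.5556
r_2 = 64.1235 / 213.5556 = 0.300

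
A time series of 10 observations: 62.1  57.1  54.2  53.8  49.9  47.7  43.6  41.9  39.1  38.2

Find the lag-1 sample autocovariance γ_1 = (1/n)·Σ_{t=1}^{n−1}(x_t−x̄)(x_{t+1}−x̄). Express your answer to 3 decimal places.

39.772

Mean x̄ = (62.1 + 57.1 + 54.2 + 53.8 + 49.9 + 47.7 + 43.6 + 41.9 + 39.1 + 38.2)/10 = 48.7600
Σ_{t=1}^{9}(x_t−x̄)(x_{t+1}−x̄) = 397.7244
γ_1 = 397.7244 / 10 = 39.772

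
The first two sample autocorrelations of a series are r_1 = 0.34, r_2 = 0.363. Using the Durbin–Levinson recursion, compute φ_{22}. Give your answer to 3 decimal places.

φ_{22} = (r_2 − r_1²) / (1 − r_1²)
r_1² = (0.34)² = 0.1156
Numerator = 0.363 − 0.1156 = 0.2474; denominator = 1 − 0.1156 = 0.8844
φ_{22} = 0.2474 / 0.8844 = 0.280

0.280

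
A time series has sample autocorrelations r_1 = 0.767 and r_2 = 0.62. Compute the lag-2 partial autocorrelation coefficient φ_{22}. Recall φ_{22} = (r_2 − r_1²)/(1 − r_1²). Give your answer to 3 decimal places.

φ_{22} = (r_2 − r_1²) / (1 − r_1²)
r_1² = (0.767)² = 0.588289
Numerator = 0.62 − 0.5883 = 0.0317; denominator = 1 − 0.5883 = 0.4117
φ_{22} = 0.0317 / 0.4117 = 0.077

0.077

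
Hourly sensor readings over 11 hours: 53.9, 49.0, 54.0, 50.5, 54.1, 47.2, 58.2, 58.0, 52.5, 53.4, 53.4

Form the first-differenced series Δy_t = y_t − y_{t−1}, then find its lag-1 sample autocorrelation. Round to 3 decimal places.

First differences Δy: -4.9, 5.0, -3.5, 3.6, -6.9, 11.0, -0.2, -5.5, 0.9, 0.0
Mean of differences = -0.0500
Numerator Σ(Δy_t−Δȳ)(Δy_{t+1}−Δȳ) = -161.1725
Denominator Σ(Δy_t−Δȳ)² = 273.9050
r_1(Δy) = -161.1725 / 273.9050 = -0.588

-0.588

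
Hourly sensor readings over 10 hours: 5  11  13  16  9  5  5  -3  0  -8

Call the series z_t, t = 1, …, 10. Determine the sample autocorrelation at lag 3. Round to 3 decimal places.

Mean z̄ = (5 + 11 + 13 + 16 + 9 + 5 + 5 − 3 + 0 − 8)/10 = 5.3000
Numerator Σ_{t=1}^{7}(z_t−z̄)(z_{t+3}−z̄) = -12.7700
Denominator Σ(z_t−z̄)² = 494.1000
r_3 = -12.7700 / 494.1000 = -0.026

-0.026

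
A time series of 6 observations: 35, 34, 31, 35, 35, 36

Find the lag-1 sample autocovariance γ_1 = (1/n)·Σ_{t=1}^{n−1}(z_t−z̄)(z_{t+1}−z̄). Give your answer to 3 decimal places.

0.037

Mean z̄ = (35 + 34 + 31 + 35 + 35 + 36)/6 = 34.3333
Deviations: 0.6667, -0.3333, -3.3333, 0.6667, 0.6667, 1.6667
Σ_{t=1}^{5}(z_t−z̄)(z_{t+1}−z̄) = 0.2222
γ_1 = 0.2222 / 6 = 0.037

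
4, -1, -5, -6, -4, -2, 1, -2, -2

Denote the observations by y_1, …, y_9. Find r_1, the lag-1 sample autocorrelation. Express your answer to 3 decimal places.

Mean ȳ = (4 − 1 − 5 − 6 − 4 − 2 + 1 − 2 − 2)/9 = -1.8889
Numerator Σ_{t=1}^{8}(y_t−ȳ)(y_{t+1}−ȳ) = 23.5432
Denominator Σ(y_t−ȳ)² = 74.8889
r_1 = 23.5432 / 74.8889 = 0.314

0.314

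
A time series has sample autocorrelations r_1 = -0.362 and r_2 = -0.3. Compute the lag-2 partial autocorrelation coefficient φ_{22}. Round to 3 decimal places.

φ_{22} = (r_2 − r_1²) / (1 − r_1²)
r_1² = (-0.362)² = 0.131044
Numerator = -0.3 − 0.1310 = -0.4310; denominator = 1 − 0.1310 = 0.8690
φ_{22} = -0.4310 / 0.8690 = -0.496

-0.496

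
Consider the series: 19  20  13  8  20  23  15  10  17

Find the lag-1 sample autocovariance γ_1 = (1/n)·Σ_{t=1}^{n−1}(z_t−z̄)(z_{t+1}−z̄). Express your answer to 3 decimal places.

Mean z̄ = (19 + 20 + 13 + 8 + 20 + 23 + 15 + 10 + 17)/9 = 16.1111
Σ_{t=1}^{8}(z_t−z̄)(z_{t+1}−z̄) = 13.3210
γ_1 = 13.3210 / 9 = 1.480

1.480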